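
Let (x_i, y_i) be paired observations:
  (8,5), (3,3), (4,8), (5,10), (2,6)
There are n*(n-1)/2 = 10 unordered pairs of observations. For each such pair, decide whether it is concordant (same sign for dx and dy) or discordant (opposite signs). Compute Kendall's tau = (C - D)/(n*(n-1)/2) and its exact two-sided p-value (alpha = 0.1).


Step 1: Enumerate the 10 unordered pairs (i,j) with i<j and classify each by sign(x_j-x_i) * sign(y_j-y_i).
  (1,2):dx=-5,dy=-2->C; (1,3):dx=-4,dy=+3->D; (1,4):dx=-3,dy=+5->D; (1,5):dx=-6,dy=+1->D
  (2,3):dx=+1,dy=+5->C; (2,4):dx=+2,dy=+7->C; (2,5):dx=-1,dy=+3->D; (3,4):dx=+1,dy=+2->C
  (3,5):dx=-2,dy=-2->C; (4,5):dx=-3,dy=-4->C
Step 2: C = 6, D = 4, total pairs = 10.
Step 3: tau = (C - D)/(n(n-1)/2) = (6 - 4)/10 = 0.200000.
Step 4: Exact two-sided p-value (enumerate n! = 120 permutations of y under H0): p = 0.816667.
Step 5: alpha = 0.1. fail to reject H0.

tau_b = 0.2000 (C=6, D=4), p = 0.816667, fail to reject H0.


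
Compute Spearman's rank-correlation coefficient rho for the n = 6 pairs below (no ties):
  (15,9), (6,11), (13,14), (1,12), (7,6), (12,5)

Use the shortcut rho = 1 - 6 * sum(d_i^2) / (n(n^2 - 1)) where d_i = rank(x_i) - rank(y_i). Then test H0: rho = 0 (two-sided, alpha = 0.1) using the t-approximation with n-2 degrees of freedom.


Step 1: Rank x and y separately (midranks; no ties here).
rank(x): 15->6, 6->2, 13->5, 1->1, 7->3, 12->4
rank(y): 9->3, 11->4, 14->6, 12->5, 6->2, 5->1
Step 2: d_i = R_x(i) - R_y(i); compute d_i^2.
  (6-3)^2=9, (2-4)^2=4, (5-6)^2=1, (1-5)^2=16, (3-2)^2=1, (4-1)^2=9
sum(d^2) = 40.
Step 3: rho = 1 - 6*40 / (6*(6^2 - 1)) = 1 - 240/210 = -0.142857.
Step 4: Under H0, t = rho * sqrt((n-2)/(1-rho^2)) = -0.2887 ~ t(4).
Step 5: Two-sided p-value from the t-distribution with 4 df = 0.787172.
Step 6: alpha = 0.1. fail to reject H0.

rho = -0.1429, p = 0.787172, fail to reject H0 at alpha = 0.1.


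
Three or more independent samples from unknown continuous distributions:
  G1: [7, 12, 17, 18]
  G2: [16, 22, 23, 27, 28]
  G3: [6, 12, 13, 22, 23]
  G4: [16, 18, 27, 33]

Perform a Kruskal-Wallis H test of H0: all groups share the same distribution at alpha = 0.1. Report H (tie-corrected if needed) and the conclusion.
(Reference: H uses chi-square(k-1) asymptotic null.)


Step 1: Combine all N = 18 observations and assign midranks.
sorted (value, group, rank): (6,G3,1), (7,G1,2), (12,G1,3.5), (12,G3,3.5), (13,G3,5), (16,G2,6.5), (16,G4,6.5), (17,G1,8), (18,G1,9.5), (18,G4,9.5), (22,G2,11.5), (22,G3,11.5), (23,G2,13.5), (23,G3,13.5), (27,G2,15.5), (27,G4,15.5), (28,G2,17), (33,G4,18)
Step 2: Sum ranks within each group.
R_1 = 23 (n_1 = 4)
R_2 = 64 (n_2 = 5)
R_3 = 34.5 (n_3 = 5)
R_4 = 49.5 (n_4 = 4)
Step 3: H = 12/(N(N+1)) * sum(R_i^2/n_i) - 3(N+1)
     = 12/(18*19) * (23^2/4 + 64^2/5 + 34.5^2/5 + 49.5^2/4) - 3*19
     = 0.035088 * 1802.06 - 57
     = 6.230263.
Step 4: Ties present; correction factor C = 1 - 36/(18^3 - 18) = 0.993808. Corrected H = 6.230263 / 0.993808 = 6.269081.
Step 5: Under H0, H ~ chi^2(3); p-value = 0.099228.
Step 6: alpha = 0.1. reject H0.

H = 6.2691, df = 3, p = 0.099228, reject H0.


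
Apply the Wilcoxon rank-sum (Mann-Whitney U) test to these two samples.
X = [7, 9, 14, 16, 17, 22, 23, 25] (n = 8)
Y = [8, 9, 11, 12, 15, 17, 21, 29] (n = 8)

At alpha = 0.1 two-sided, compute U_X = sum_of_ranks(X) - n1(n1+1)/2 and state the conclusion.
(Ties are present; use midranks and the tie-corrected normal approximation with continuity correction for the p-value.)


Step 1: Combine and sort all 16 observations; assign midranks.
sorted (value, group): (7,X), (8,Y), (9,X), (9,Y), (11,Y), (12,Y), (14,X), (15,Y), (16,X), (17,X), (17,Y), (21,Y), (22,X), (23,X), (25,X), (29,Y)
ranks: 7->1, 8->2, 9->3.5, 9->3.5, 11->5, 12->6, 14->7, 15->8, 16->9, 17->10.5, 17->10.5, 21->12, 22->13, 23->14, 25->15, 29->16
Step 2: Rank sum for X: R1 = 1 + 3.5 + 7 + 9 + 10.5 + 13 + 14 + 15 = 73.
Step 3: U_X = R1 - n1(n1+1)/2 = 73 - 8*9/2 = 73 - 36 = 37.
       U_Y = n1*n2 - U_X = 64 - 37 = 27.
Step 4: Ties are present, so use the tie-corrected normal approximation (with continuity correction) for the p-value.
Step 5: p-value = 0.636006; compare to alpha = 0.1. fail to reject H0.

U_X = 37, p = 0.636006, fail to reject H0 at alpha = 0.1.


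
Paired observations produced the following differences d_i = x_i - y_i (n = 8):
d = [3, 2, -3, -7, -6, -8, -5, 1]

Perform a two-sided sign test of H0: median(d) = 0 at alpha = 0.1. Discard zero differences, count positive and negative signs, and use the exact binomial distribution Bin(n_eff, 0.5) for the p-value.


Step 1: Discard zero differences. Original n = 8; n_eff = number of nonzero differences = 8.
Nonzero differences (with sign): +3, +2, -3, -7, -6, -8, -5, +1
Step 2: Count signs: positive = 3, negative = 5.
Step 3: Under H0: P(positive) = 0.5, so the number of positives S ~ Bin(8, 0.5).
Step 4: Two-sided exact p-value = sum of Bin(8,0.5) probabilities at or below the observed probability = 0.726562.
Step 5: alpha = 0.1. fail to reject H0.

n_eff = 8, pos = 3, neg = 5, p = 0.726562, fail to reject H0.


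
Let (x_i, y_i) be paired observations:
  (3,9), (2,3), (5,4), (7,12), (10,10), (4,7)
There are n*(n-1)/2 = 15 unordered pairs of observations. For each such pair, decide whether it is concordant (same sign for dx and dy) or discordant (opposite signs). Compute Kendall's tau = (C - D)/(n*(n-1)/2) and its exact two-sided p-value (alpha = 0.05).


Step 1: Enumerate the 15 unordered pairs (i,j) with i<j and classify each by sign(x_j-x_i) * sign(y_j-y_i).
  (1,2):dx=-1,dy=-6->C; (1,3):dx=+2,dy=-5->D; (1,4):dx=+4,dy=+3->C; (1,5):dx=+7,dy=+1->C
  (1,6):dx=+1,dy=-2->D; (2,3):dx=+3,dy=+1->C; (2,4):dx=+5,dy=+9->C; (2,5):dx=+8,dy=+7->C
  (2,6):dx=+2,dy=+4->C; (3,4):dx=+2,dy=+8->C; (3,5):dx=+5,dy=+6->C; (3,6):dx=-1,dy=+3->D
  (4,5):dx=+3,dy=-2->D; (4,6):dx=-3,dy=-5->C; (5,6):dx=-6,dy=-3->C
Step 2: C = 11, D = 4, total pairs = 15.
Step 3: tau = (C - D)/(n(n-1)/2) = (11 - 4)/15 = 0.466667.
Step 4: Exact two-sided p-value (enumerate n! = 720 permutations of y under H0): p = 0.272222.
Step 5: alpha = 0.05. fail to reject H0.

tau_b = 0.4667 (C=11, D=4), p = 0.272222, fail to reject H0.


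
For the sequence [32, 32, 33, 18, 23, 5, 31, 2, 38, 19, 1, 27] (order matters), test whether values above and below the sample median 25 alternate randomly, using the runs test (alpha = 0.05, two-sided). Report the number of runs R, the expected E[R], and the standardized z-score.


Step 1: Compute median = 25; label A = above, B = below.
Labels in order: AAABBBABABBA  (n_A = 6, n_B = 6)
Step 2: Count runs R = 7.
Step 3: Under H0 (random ordering), E[R] = 2*n_A*n_B/(n_A+n_B) + 1 = 2*6*6/12 + 1 = 7.0000.
        Var[R] = 2*n_A*n_B*(2*n_A*n_B - n_A - n_B) / ((n_A+n_B)^2 * (n_A+n_B-1)) = 4320/1584 = 2.7273.
        SD[R] = 1.6514.
Step 4: R = E[R], so z = 0 with no continuity correction.
Step 5: Two-sided p-value via normal approximation = 2*(1 - Phi(|z|)) = 1.000000.
Step 6: alpha = 0.05. fail to reject H0.

R = 7, z = 0.0000, p = 1.000000, fail to reject H0.


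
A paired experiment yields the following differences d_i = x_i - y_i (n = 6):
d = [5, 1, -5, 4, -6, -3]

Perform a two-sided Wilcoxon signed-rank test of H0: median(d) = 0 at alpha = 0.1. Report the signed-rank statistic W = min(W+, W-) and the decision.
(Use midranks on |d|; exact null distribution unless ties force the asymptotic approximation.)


Step 1: Drop any zero differences (none here) and take |d_i|.
|d| = [5, 1, 5, 4, 6, 3]
Step 2: Midrank |d_i| (ties get averaged ranks).
ranks: |5|->4.5, |1|->1, |5|->4.5, |4|->3, |6|->6, |3|->2
Step 3: Attach original signs; sum ranks with positive sign and with negative sign.
W+ = 4.5 + 1 + 3 = 8.5
W- = 4.5 + 6 + 2 = 12.5
(Check: W+ + W- = 21 should equal n(n+1)/2 = 21.)
Step 4: Test statistic W = min(W+, W-) = 8.5.
Step 5: Ties in |d|, so use the tie-corrected normal approximation.
        E[W] = n(n+1)/4 = 6*7/4 = 10.5.
        Tie groups: |d|=5 (t=2); sum(t^3 - t) = 6.
        Var[W] = n(n+1)(2n+1)/24 - sum(t^3-t)/48 = 546/24 - 6/48 = 22.625.
        z = (W - E[W]) / sqrt(Var[W]) = (8.5 - 10.5) / 4.7566 = -0.4205.
        Two-sided p = 2*Phi(z) = 0.674142.
Step 6: alpha = 0.1. fail to reject H0.

W+ = 8.5, W- = 12.5, W = min = 8.5, p = 0.674142, fail to reject H0.


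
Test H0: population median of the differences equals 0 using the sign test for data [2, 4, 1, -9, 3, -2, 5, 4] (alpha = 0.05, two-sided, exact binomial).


Step 1: Discard zero differences. Original n = 8; n_eff = number of nonzero differences = 8.
Nonzero differences (with sign): +2, +4, +1, -9, +3, -2, +5, +4
Step 2: Count signs: positive = 6, negative = 2.
Step 3: Under H0: P(positive) = 0.5, so the number of positives S ~ Bin(8, 0.5).
Step 4: Two-sided exact p-value = sum of Bin(8,0.5) probabilities at or below the observed probability = 0.289062.
Step 5: alpha = 0.05. fail to reject H0.

n_eff = 8, pos = 6, neg = 2, p = 0.289062, fail to reject H0.


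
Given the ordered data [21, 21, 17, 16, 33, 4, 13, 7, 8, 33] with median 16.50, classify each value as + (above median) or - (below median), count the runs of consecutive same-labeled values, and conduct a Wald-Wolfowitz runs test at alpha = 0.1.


Step 1: Compute median = 16.50; label A = above, B = below.
Labels in order: AAABABBBBA  (n_A = 5, n_B = 5)
Step 2: Count runs R = 5.
Step 3: Under H0 (random ordering), E[R] = 2*n_A*n_B/(n_A+n_B) + 1 = 2*5*5/10 + 1 = 6.0000.
        Var[R] = 2*n_A*n_B*(2*n_A*n_B - n_A - n_B) / ((n_A+n_B)^2 * (n_A+n_B-1)) = 2000/900 = 2.2222.
        SD[R] = 1.4907.
Step 4: Continuity-corrected z = (R + 0.5 - E[R]) / SD[R] = (5 + 0.5 - 6.0000) / 1.4907 = -0.3354.
Step 5: Two-sided p-value via normal approximation = 2*(1 - Phi(|z|)) = 0.737316.
Step 6: alpha = 0.1. fail to reject H0.

R = 5, z = -0.3354, p = 0.737316, fail to reject H0.


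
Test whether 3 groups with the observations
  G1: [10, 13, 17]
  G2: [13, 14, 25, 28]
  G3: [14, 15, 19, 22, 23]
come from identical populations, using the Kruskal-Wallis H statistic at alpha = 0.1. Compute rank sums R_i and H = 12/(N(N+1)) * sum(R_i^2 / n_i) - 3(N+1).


Step 1: Combine all N = 12 observations and assign midranks.
sorted (value, group, rank): (10,G1,1), (13,G1,2.5), (13,G2,2.5), (14,G2,4.5), (14,G3,4.5), (15,G3,6), (17,G1,7), (19,G3,8), (22,G3,9), (23,G3,10), (25,G2,11), (28,G2,12)
Step 2: Sum ranks within each group.
R_1 = 10.5 (n_1 = 3)
R_2 = 30 (n_2 = 4)
R_3 = 37.5 (n_3 = 5)
Step 3: H = 12/(N(N+1)) * sum(R_i^2/n_i) - 3(N+1)
     = 12/(12*13) * (10.5^2/3 + 30^2/4 + 37.5^2/5) - 3*13
     = 0.076923 * 543 - 39
     = 2.769231.
Step 4: Ties present; correction factor C = 1 - 12/(12^3 - 12) = 0.993007. Corrected H = 2.769231 / 0.993007 = 2.788732.
Step 5: Under H0, H ~ chi^2(2); p-value = 0.247990.
Step 6: alpha = 0.1. fail to reject H0.

H = 2.7887, df = 2, p = 0.247990, fail to reject H0.


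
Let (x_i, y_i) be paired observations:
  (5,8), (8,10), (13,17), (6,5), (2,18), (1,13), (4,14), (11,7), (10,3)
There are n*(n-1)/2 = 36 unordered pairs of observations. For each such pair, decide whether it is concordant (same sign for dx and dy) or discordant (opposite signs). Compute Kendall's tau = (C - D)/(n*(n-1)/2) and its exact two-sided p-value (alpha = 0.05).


Step 1: Enumerate the 36 unordered pairs (i,j) with i<j and classify each by sign(x_j-x_i) * sign(y_j-y_i).
  (1,2):dx=+3,dy=+2->C; (1,3):dx=+8,dy=+9->C; (1,4):dx=+1,dy=-3->D; (1,5):dx=-3,dy=+10->D
  (1,6):dx=-4,dy=+5->D; (1,7):dx=-1,dy=+6->D; (1,8):dx=+6,dy=-1->D; (1,9):dx=+5,dy=-5->D
  (2,3):dx=+5,dy=+7->C; (2,4):dx=-2,dy=-5->C; (2,5):dx=-6,dy=+8->D; (2,6):dx=-7,dy=+3->D
  (2,7):dx=-4,dy=+4->D; (2,8):dx=+3,dy=-3->D; (2,9):dx=+2,dy=-7->D; (3,4):dx=-7,dy=-12->C
  (3,5):dx=-11,dy=+1->D; (3,6):dx=-12,dy=-4->C; (3,7):dx=-9,dy=-3->C; (3,8):dx=-2,dy=-10->C
  (3,9):dx=-3,dy=-14->C; (4,5):dx=-4,dy=+13->D; (4,6):dx=-5,dy=+8->D; (4,7):dx=-2,dy=+9->D
  (4,8):dx=+5,dy=+2->C; (4,9):dx=+4,dy=-2->D; (5,6):dx=-1,dy=-5->C; (5,7):dx=+2,dy=-4->D
  (5,8):dx=+9,dy=-11->D; (5,9):dx=+8,dy=-15->D; (6,7):dx=+3,dy=+1->C; (6,8):dx=+10,dy=-6->D
  (6,9):dx=+9,dy=-10->D; (7,8):dx=+7,dy=-7->D; (7,9):dx=+6,dy=-11->D; (8,9):dx=-1,dy=-4->C
Step 2: C = 13, D = 23, total pairs = 36.
Step 3: tau = (C - D)/(n(n-1)/2) = (13 - 23)/36 = -0.277778.
Step 4: Exact two-sided p-value (enumerate n! = 362880 permutations of y under H0): p = 0.358488.
Step 5: alpha = 0.05. fail to reject H0.

tau_b = -0.2778 (C=13, D=23), p = 0.358488, fail to reject H0.


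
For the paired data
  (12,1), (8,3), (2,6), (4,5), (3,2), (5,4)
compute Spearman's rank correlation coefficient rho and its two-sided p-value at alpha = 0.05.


Step 1: Rank x and y separately (midranks; no ties here).
rank(x): 12->6, 8->5, 2->1, 4->3, 3->2, 5->4
rank(y): 1->1, 3->3, 6->6, 5->5, 2->2, 4->4
Step 2: d_i = R_x(i) - R_y(i); compute d_i^2.
  (6-1)^2=25, (5-3)^2=4, (1-6)^2=25, (3-5)^2=4, (2-2)^2=0, (4-4)^2=0
sum(d^2) = 58.
Step 3: rho = 1 - 6*58 / (6*(6^2 - 1)) = 1 - 348/210 = -0.657143.
Step 4: Under H0, t = rho * sqrt((n-2)/(1-rho^2)) = -1.7436 ~ t(4).
Step 5: Two-sided p-value from the t-distribution with 4 df = 0.156175.
Step 6: alpha = 0.05. fail to reject H0.

rho = -0.6571, p = 0.156175, fail to reject H0 at alpha = 0.05.


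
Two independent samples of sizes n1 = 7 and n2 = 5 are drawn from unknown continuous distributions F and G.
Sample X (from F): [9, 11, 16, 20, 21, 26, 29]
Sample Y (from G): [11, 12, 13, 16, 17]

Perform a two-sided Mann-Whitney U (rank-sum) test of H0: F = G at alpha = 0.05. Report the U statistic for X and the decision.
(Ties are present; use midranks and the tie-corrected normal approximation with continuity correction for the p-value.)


Step 1: Combine and sort all 12 observations; assign midranks.
sorted (value, group): (9,X), (11,X), (11,Y), (12,Y), (13,Y), (16,X), (16,Y), (17,Y), (20,X), (21,X), (26,X), (29,X)
ranks: 9->1, 11->2.5, 11->2.5, 12->4, 13->5, 16->6.5, 16->6.5, 17->8, 20->9, 21->10, 26->11, 29->12
Step 2: Rank sum for X: R1 = 1 + 2.5 + 6.5 + 9 + 10 + 11 + 12 = 52.
Step 3: U_X = R1 - n1(n1+1)/2 = 52 - 7*8/2 = 52 - 28 = 24.
       U_Y = n1*n2 - U_X = 35 - 24 = 11.
Step 4: Ties are present, so use the tie-corrected normal approximation (with continuity correction) for the p-value.
Step 5: p-value = 0.328162; compare to alpha = 0.05. fail to reject H0.

U_X = 24, p = 0.328162, fail to reject H0 at alpha = 0.05.


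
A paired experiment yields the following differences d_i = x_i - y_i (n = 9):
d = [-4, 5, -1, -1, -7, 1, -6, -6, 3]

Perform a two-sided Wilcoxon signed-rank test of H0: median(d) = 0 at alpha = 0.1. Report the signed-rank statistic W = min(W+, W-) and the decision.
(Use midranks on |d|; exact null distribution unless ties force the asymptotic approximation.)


Step 1: Drop any zero differences (none here) and take |d_i|.
|d| = [4, 5, 1, 1, 7, 1, 6, 6, 3]
Step 2: Midrank |d_i| (ties get averaged ranks).
ranks: |4|->5, |5|->6, |1|->2, |1|->2, |7|->9, |1|->2, |6|->7.5, |6|->7.5, |3|->4
Step 3: Attach original signs; sum ranks with positive sign and with negative sign.
W+ = 6 + 2 + 4 = 12
W- = 5 + 2 + 2 + 9 + 7.5 + 7.5 = 33
(Check: W+ + W- = 45 should equal n(n+1)/2 = 45.)
Step 4: Test statistic W = min(W+, W-) = 12.
Step 5: Ties in |d|, so use the tie-corrected normal approximation.
        E[W] = n(n+1)/4 = 9*10/4 = 22.5.
        Tie groups: |d|=1 (t=3), |d|=6 (t=2); sum(t^3 - t) = 30.
        Var[W] = n(n+1)(2n+1)/24 - sum(t^3-t)/48 = 1710/24 - 30/48 = 70.625.
        z = (W - E[W]) / sqrt(Var[W]) = (12 - 22.5) / 8.4039 = -1.2494.
        Two-sided p = 2*Phi(z) = 0.211510.
Step 6: alpha = 0.1. fail to reject H0.

W+ = 12, W- = 33, W = min = 12, p = 0.211510, fail to reject H0.


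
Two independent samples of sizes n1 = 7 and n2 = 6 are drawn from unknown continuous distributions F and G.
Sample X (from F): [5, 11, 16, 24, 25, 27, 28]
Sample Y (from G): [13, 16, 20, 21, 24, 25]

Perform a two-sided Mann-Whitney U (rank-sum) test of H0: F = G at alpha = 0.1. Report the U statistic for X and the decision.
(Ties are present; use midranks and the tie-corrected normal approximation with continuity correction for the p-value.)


Step 1: Combine and sort all 13 observations; assign midranks.
sorted (value, group): (5,X), (11,X), (13,Y), (16,X), (16,Y), (20,Y), (21,Y), (24,X), (24,Y), (25,X), (25,Y), (27,X), (28,X)
ranks: 5->1, 11->2, 13->3, 16->4.5, 16->4.5, 20->6, 21->7, 24->8.5, 24->8.5, 25->10.5, 25->10.5, 27->12, 28->13
Step 2: Rank sum for X: R1 = 1 + 2 + 4.5 + 8.5 + 10.5 + 12 + 13 = 51.5.
Step 3: U_X = R1 - n1(n1+1)/2 = 51.5 - 7*8/2 = 51.5 - 28 = 23.5.
       U_Y = n1*n2 - U_X = 42 - 23.5 = 18.5.
Step 4: Ties are present, so use the tie-corrected normal approximation (with continuity correction) for the p-value.
Step 5: p-value = 0.774190; compare to alpha = 0.1. fail to reject H0.

U_X = 23.5, p = 0.774190, fail to reject H0 at alpha = 0.1.


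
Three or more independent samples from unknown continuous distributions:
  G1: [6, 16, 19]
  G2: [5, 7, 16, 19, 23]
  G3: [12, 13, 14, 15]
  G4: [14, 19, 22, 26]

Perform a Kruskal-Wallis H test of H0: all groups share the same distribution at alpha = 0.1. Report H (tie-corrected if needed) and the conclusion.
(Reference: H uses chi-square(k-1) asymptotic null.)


Step 1: Combine all N = 16 observations and assign midranks.
sorted (value, group, rank): (5,G2,1), (6,G1,2), (7,G2,3), (12,G3,4), (13,G3,5), (14,G3,6.5), (14,G4,6.5), (15,G3,8), (16,G1,9.5), (16,G2,9.5), (19,G1,12), (19,G2,12), (19,G4,12), (22,G4,14), (23,G2,15), (26,G4,16)
Step 2: Sum ranks within each group.
R_1 = 23.5 (n_1 = 3)
R_2 = 40.5 (n_2 = 5)
R_3 = 23.5 (n_3 = 4)
R_4 = 48.5 (n_4 = 4)
Step 3: H = 12/(N(N+1)) * sum(R_i^2/n_i) - 3(N+1)
     = 12/(16*17) * (23.5^2/3 + 40.5^2/5 + 23.5^2/4 + 48.5^2/4) - 3*17
     = 0.044118 * 1238.26 - 51
     = 3.629044.
Step 4: Ties present; correction factor C = 1 - 36/(16^3 - 16) = 0.991176. Corrected H = 3.629044 / 0.991176 = 3.661350.
Step 5: Under H0, H ~ chi^2(3); p-value = 0.300431.
Step 6: alpha = 0.1. fail to reject H0.

H = 3.6614, df = 3, p = 0.300431, fail to reject H0.


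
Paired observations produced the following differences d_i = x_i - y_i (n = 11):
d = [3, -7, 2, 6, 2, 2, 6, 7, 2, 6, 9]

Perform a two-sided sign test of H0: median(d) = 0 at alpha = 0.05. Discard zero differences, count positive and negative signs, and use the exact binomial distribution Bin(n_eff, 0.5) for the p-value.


Step 1: Discard zero differences. Original n = 11; n_eff = number of nonzero differences = 11.
Nonzero differences (with sign): +3, -7, +2, +6, +2, +2, +6, +7, +2, +6, +9
Step 2: Count signs: positive = 10, negative = 1.
Step 3: Under H0: P(positive) = 0.5, so the number of positives S ~ Bin(11, 0.5).
Step 4: Two-sided exact p-value = sum of Bin(11,0.5) probabilities at or below the observed probability = 0.011719.
Step 5: alpha = 0.05. reject H0.

n_eff = 11, pos = 10, neg = 1, p = 0.011719, reject H0.


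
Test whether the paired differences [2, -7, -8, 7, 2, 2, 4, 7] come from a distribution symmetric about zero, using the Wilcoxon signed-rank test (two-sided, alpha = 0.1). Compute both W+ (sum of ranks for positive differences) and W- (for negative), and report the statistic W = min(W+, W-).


Step 1: Drop any zero differences (none here) and take |d_i|.
|d| = [2, 7, 8, 7, 2, 2, 4, 7]
Step 2: Midrank |d_i| (ties get averaged ranks).
ranks: |2|->2, |7|->6, |8|->8, |7|->6, |2|->2, |2|->2, |4|->4, |7|->6
Step 3: Attach original signs; sum ranks with positive sign and with negative sign.
W+ = 2 + 6 + 2 + 2 + 4 + 6 = 22
W- = 6 + 8 = 14
(Check: W+ + W- = 36 should equal n(n+1)/2 = 36.)
Step 4: Test statistic W = min(W+, W-) = 14.
Step 5: Ties in |d|, so use the tie-corrected normal approximation.
        E[W] = n(n+1)/4 = 8*9/4 = 18.
        Tie groups: |d|=2 (t=3), |d|=7 (t=3); sum(t^3 - t) = 48.
        Var[W] = n(n+1)(2n+1)/24 - sum(t^3-t)/48 = 1224/24 - 48/48 = 50.
        z = (W - E[W]) / sqrt(Var[W]) = (14 - 18) / 7.0711 = -0.5657.
        Two-sided p = 2*Phi(z) = 0.571608.
Step 6: alpha = 0.1. fail to reject H0.

W+ = 22, W- = 14, W = min = 14, p = 0.571608, fail to reject H0.


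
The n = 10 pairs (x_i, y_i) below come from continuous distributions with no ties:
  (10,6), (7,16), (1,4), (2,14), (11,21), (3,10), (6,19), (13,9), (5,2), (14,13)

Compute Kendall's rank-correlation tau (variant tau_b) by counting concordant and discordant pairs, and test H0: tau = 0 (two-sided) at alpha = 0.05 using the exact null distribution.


Step 1: Enumerate the 45 unordered pairs (i,j) with i<j and classify each by sign(x_j-x_i) * sign(y_j-y_i).
  (1,2):dx=-3,dy=+10->D; (1,3):dx=-9,dy=-2->C; (1,4):dx=-8,dy=+8->D; (1,5):dx=+1,dy=+15->C
  (1,6):dx=-7,dy=+4->D; (1,7):dx=-4,dy=+13->D; (1,8):dx=+3,dy=+3->C; (1,9):dx=-5,dy=-4->C
  (1,10):dx=+4,dy=+7->C; (2,3):dx=-6,dy=-12->C; (2,4):dx=-5,dy=-2->C; (2,5):dx=+4,dy=+5->C
  (2,6):dx=-4,dy=-6->C; (2,7):dx=-1,dy=+3->D; (2,8):dx=+6,dy=-7->D; (2,9):dx=-2,dy=-14->C
  (2,10):dx=+7,dy=-3->D; (3,4):dx=+1,dy=+10->C; (3,5):dx=+10,dy=+17->C; (3,6):dx=+2,dy=+6->C
  (3,7):dx=+5,dy=+15->C; (3,8):dx=+12,dy=+5->C; (3,9):dx=+4,dy=-2->D; (3,10):dx=+13,dy=+9->C
  (4,5):dx=+9,dy=+7->C; (4,6):dx=+1,dy=-4->D; (4,7):dx=+4,dy=+5->C; (4,8):dx=+11,dy=-5->D
  (4,9):dx=+3,dy=-12->D; (4,10):dx=+12,dy=-1->D; (5,6):dx=-8,dy=-11->C; (5,7):dx=-5,dy=-2->C
  (5,8):dx=+2,dy=-12->D; (5,9):dx=-6,dy=-19->C; (5,10):dx=+3,dy=-8->D; (6,7):dx=+3,dy=+9->C
  (6,8):dx=+10,dy=-1->D; (6,9):dx=+2,dy=-8->D; (6,10):dx=+11,dy=+3->C; (7,8):dx=+7,dy=-10->D
  (7,9):dx=-1,dy=-17->C; (7,10):dx=+8,dy=-6->D; (8,9):dx=-8,dy=-7->C; (8,10):dx=+1,dy=+4->C
  (9,10):dx=+9,dy=+11->C
Step 2: C = 27, D = 18, total pairs = 45.
Step 3: tau = (C - D)/(n(n-1)/2) = (27 - 18)/45 = 0.200000.
Step 4: Exact two-sided p-value (enumerate n! = 3628800 permutations of y under H0): p = 0.484313.
Step 5: alpha = 0.05. fail to reject H0.

tau_b = 0.2000 (C=27, D=18), p = 0.484313, fail to reject H0.


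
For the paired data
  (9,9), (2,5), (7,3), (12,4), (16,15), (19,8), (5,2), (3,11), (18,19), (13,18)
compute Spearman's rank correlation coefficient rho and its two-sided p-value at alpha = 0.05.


Step 1: Rank x and y separately (midranks; no ties here).
rank(x): 9->5, 2->1, 7->4, 12->6, 16->8, 19->10, 5->3, 3->2, 18->9, 13->7
rank(y): 9->6, 5->4, 3->2, 4->3, 15->8, 8->5, 2->1, 11->7, 19->10, 18->9
Step 2: d_i = R_x(i) - R_y(i); compute d_i^2.
  (5-6)^2=1, (1-4)^2=9, (4-2)^2=4, (6-3)^2=9, (8-8)^2=0, (10-5)^2=25, (3-1)^2=4, (2-7)^2=25, (9-10)^2=1, (7-9)^2=4
sum(d^2) = 82.
Step 3: rho = 1 - 6*82 / (10*(10^2 - 1)) = 1 - 492/990 = 0.503030.
Step 4: Under H0, t = rho * sqrt((n-2)/(1-rho^2)) = 1.6462 ~ t(8).
Step 5: Two-sided p-value from the t-distribution with 8 df = 0.138334.
Step 6: alpha = 0.05. fail to reject H0.

rho = 0.5030, p = 0.138334, fail to reject H0 at alpha = 0.05.


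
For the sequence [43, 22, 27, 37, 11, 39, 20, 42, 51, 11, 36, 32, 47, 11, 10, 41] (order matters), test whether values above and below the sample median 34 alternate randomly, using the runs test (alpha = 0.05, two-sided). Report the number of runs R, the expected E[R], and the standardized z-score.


Step 1: Compute median = 34; label A = above, B = below.
Labels in order: ABBABABAABABABBA  (n_A = 8, n_B = 8)
Step 2: Count runs R = 13.
Step 3: Under H0 (random ordering), E[R] = 2*n_A*n_B/(n_A+n_B) + 1 = 2*8*8/16 + 1 = 9.0000.
        Var[R] = 2*n_A*n_B*(2*n_A*n_B - n_A - n_B) / ((n_A+n_B)^2 * (n_A+n_B-1)) = 14336/3840 = 3.7333.
        SD[R] = 1.9322.
Step 4: Continuity-corrected z = (R - 0.5 - E[R]) / SD[R] = (13 - 0.5 - 9.0000) / 1.9322 = 1.8114.
Step 5: Two-sided p-value via normal approximation = 2*(1 - Phi(|z|)) = 0.070076.
Step 6: alpha = 0.05. fail to reject H0.

R = 13, z = 1.8114, p = 0.070076, fail to reject H0.


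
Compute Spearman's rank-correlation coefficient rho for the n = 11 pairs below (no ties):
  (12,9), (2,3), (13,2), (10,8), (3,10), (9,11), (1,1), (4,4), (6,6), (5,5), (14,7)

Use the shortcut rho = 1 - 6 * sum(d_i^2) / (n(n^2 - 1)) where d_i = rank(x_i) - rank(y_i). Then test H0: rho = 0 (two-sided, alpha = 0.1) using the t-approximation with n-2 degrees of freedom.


Step 1: Rank x and y separately (midranks; no ties here).
rank(x): 12->9, 2->2, 13->10, 10->8, 3->3, 9->7, 1->1, 4->4, 6->6, 5->5, 14->11
rank(y): 9->9, 3->3, 2->2, 8->8, 10->10, 11->11, 1->1, 4->4, 6->6, 5->5, 7->7
Step 2: d_i = R_x(i) - R_y(i); compute d_i^2.
  (9-9)^2=0, (2-3)^2=1, (10-2)^2=64, (8-8)^2=0, (3-10)^2=49, (7-11)^2=16, (1-1)^2=0, (4-4)^2=0, (6-6)^2=0, (5-5)^2=0, (11-7)^2=16
sum(d^2) = 146.
Step 3: rho = 1 - 6*146 / (11*(11^2 - 1)) = 1 - 876/1320 = 0.336364.
Step 4: Under H0, t = rho * sqrt((n-2)/(1-rho^2)) = 1.0715 ~ t(9).
Step 5: Two-sided p-value from the t-distribution with 9 df = 0.311824.
Step 6: alpha = 0.1. fail to reject H0.

rho = 0.3364, p = 0.311824, fail to reject H0 at alpha = 0.1.


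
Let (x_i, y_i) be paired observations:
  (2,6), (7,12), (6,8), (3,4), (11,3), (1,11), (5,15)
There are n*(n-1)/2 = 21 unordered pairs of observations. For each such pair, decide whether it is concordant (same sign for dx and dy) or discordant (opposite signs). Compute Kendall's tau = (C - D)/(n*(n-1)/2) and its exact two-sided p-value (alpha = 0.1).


Step 1: Enumerate the 21 unordered pairs (i,j) with i<j and classify each by sign(x_j-x_i) * sign(y_j-y_i).
  (1,2):dx=+5,dy=+6->C; (1,3):dx=+4,dy=+2->C; (1,4):dx=+1,dy=-2->D; (1,5):dx=+9,dy=-3->D
  (1,6):dx=-1,dy=+5->D; (1,7):dx=+3,dy=+9->C; (2,3):dx=-1,dy=-4->C; (2,4):dx=-4,dy=-8->C
  (2,5):dx=+4,dy=-9->D; (2,6):dx=-6,dy=-1->C; (2,7):dx=-2,dy=+3->D; (3,4):dx=-3,dy=-4->C
  (3,5):dx=+5,dy=-5->D; (3,6):dx=-5,dy=+3->D; (3,7):dx=-1,dy=+7->D; (4,5):dx=+8,dy=-1->D
  (4,6):dx=-2,dy=+7->D; (4,7):dx=+2,dy=+11->C; (5,6):dx=-10,dy=+8->D; (5,7):dx=-6,dy=+12->D
  (6,7):dx=+4,dy=+4->C
Step 2: C = 9, D = 12, total pairs = 21.
Step 3: tau = (C - D)/(n(n-1)/2) = (9 - 12)/21 = -0.142857.
Step 4: Exact two-sided p-value (enumerate n! = 5040 permutations of y under H0): p = 0.772619.
Step 5: alpha = 0.1. fail to reject H0.

tau_b = -0.1429 (C=9, D=12), p = 0.772619, fail to reject H0.


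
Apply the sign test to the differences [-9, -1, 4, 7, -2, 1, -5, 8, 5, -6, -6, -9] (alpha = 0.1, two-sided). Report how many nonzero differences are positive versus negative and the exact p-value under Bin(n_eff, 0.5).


Step 1: Discard zero differences. Original n = 12; n_eff = number of nonzero differences = 12.
Nonzero differences (with sign): -9, -1, +4, +7, -2, +1, -5, +8, +5, -6, -6, -9
Step 2: Count signs: positive = 5, negative = 7.
Step 3: Under H0: P(positive) = 0.5, so the number of positives S ~ Bin(12, 0.5).
Step 4: Two-sided exact p-value = sum of Bin(12,0.5) probabilities at or below the observed probability = 0.774414.
Step 5: alpha = 0.1. fail to reject H0.

n_eff = 12, pos = 5, neg = 7, p = 0.774414, fail to reject H0.


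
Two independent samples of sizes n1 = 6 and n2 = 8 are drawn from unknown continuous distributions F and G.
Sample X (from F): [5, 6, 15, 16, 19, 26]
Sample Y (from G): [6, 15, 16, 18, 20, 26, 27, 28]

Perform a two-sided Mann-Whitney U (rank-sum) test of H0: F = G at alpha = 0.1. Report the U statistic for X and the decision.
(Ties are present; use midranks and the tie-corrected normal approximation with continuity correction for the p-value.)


Step 1: Combine and sort all 14 observations; assign midranks.
sorted (value, group): (5,X), (6,X), (6,Y), (15,X), (15,Y), (16,X), (16,Y), (18,Y), (19,X), (20,Y), (26,X), (26,Y), (27,Y), (28,Y)
ranks: 5->1, 6->2.5, 6->2.5, 15->4.5, 15->4.5, 16->6.5, 16->6.5, 18->8, 19->9, 20->10, 26->11.5, 26->11.5, 27->13, 28->14
Step 2: Rank sum for X: R1 = 1 + 2.5 + 4.5 + 6.5 + 9 + 11.5 = 35.
Step 3: U_X = R1 - n1(n1+1)/2 = 35 - 6*7/2 = 35 - 21 = 14.
       U_Y = n1*n2 - U_X = 48 - 14 = 34.
Step 4: Ties are present, so use the tie-corrected normal approximation (with continuity correction) for the p-value.
Step 5: p-value = 0.217997; compare to alpha = 0.1. fail to reject H0.

U_X = 14, p = 0.217997, fail to reject H0 at alpha = 0.1.


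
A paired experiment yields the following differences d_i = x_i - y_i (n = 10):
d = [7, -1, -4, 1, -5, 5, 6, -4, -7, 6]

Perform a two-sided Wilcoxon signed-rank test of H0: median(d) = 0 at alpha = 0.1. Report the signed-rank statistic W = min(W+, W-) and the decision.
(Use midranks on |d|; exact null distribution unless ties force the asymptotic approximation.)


Step 1: Drop any zero differences (none here) and take |d_i|.
|d| = [7, 1, 4, 1, 5, 5, 6, 4, 7, 6]
Step 2: Midrank |d_i| (ties get averaged ranks).
ranks: |7|->9.5, |1|->1.5, |4|->3.5, |1|->1.5, |5|->5.5, |5|->5.5, |6|->7.5, |4|->3.5, |7|->9.5, |6|->7.5
Step 3: Attach original signs; sum ranks with positive sign and with negative sign.
W+ = 9.5 + 1.5 + 5.5 + 7.5 + 7.5 = 31.5
W- = 1.5 + 3.5 + 5.5 + 3.5 + 9.5 = 23.5
(Check: W+ + W- = 55 should equal n(n+1)/2 = 55.)
Step 4: Test statistic W = min(W+, W-) = 23.5.
Step 5: Ties in |d|, so use the tie-corrected normal approximation.
        E[W] = n(n+1)/4 = 10*11/4 = 27.5.
        Tie groups: |d|=1 (t=2), |d|=4 (t=2), |d|=5 (t=2), |d|=6 (t=2), |d|=7 (t=2); sum(t^3 - t) = 30.
        Var[W] = n(n+1)(2n+1)/24 - sum(t^3-t)/48 = 2310/24 - 30/48 = 95.625.
        z = (W - E[W]) / sqrt(Var[W]) = (23.5 - 27.5) / 9.7788 = -0.4090.
        Two-sided p = 2*Phi(z) = 0.682504.
Step 6: alpha = 0.1. fail to reject H0.

W+ = 31.5, W- = 23.5, W = min = 23.5, p = 0.682504, fail to reject H0.


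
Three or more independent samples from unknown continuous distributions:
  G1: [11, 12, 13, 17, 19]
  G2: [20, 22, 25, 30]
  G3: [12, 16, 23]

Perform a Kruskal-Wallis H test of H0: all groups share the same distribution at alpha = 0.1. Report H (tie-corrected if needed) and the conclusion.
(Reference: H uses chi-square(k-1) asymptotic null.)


Step 1: Combine all N = 12 observations and assign midranks.
sorted (value, group, rank): (11,G1,1), (12,G1,2.5), (12,G3,2.5), (13,G1,4), (16,G3,5), (17,G1,6), (19,G1,7), (20,G2,8), (22,G2,9), (23,G3,10), (25,G2,11), (30,G2,12)
Step 2: Sum ranks within each group.
R_1 = 20.5 (n_1 = 5)
R_2 = 40 (n_2 = 4)
R_3 = 17.5 (n_3 = 3)
Step 3: H = 12/(N(N+1)) * sum(R_i^2/n_i) - 3(N+1)
     = 12/(12*13) * (20.5^2/5 + 40^2/4 + 17.5^2/3) - 3*13
     = 0.076923 * 586.133 - 39
     = 6.087179.
Step 4: Ties present; correction factor C = 1 - 6/(12^3 - 12) = 0.996503. Corrected H = 6.087179 / 0.996503 = 6.108538.
Step 5: Under H0, H ~ chi^2(2); p-value = 0.047157.
Step 6: alpha = 0.1. reject H0.

H = 6.1085, df = 2, p = 0.047157, reject H0.


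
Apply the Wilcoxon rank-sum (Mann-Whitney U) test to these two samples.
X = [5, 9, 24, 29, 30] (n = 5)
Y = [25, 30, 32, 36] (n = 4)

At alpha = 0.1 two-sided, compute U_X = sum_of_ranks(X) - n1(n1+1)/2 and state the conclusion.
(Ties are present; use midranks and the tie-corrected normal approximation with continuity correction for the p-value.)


Step 1: Combine and sort all 9 observations; assign midranks.
sorted (value, group): (5,X), (9,X), (24,X), (25,Y), (29,X), (30,X), (30,Y), (32,Y), (36,Y)
ranks: 5->1, 9->2, 24->3, 25->4, 29->5, 30->6.5, 30->6.5, 32->8, 36->9
Step 2: Rank sum for X: R1 = 1 + 2 + 3 + 5 + 6.5 = 17.5.
Step 3: U_X = R1 - n1(n1+1)/2 = 17.5 - 5*6/2 = 17.5 - 15 = 2.5.
       U_Y = n1*n2 - U_X = 20 - 2.5 = 17.5.
Step 4: Ties are present, so use the tie-corrected normal approximation (with continuity correction) for the p-value.
Step 5: p-value = 0.085100; compare to alpha = 0.1. reject H0.

U_X = 2.5, p = 0.085100, reject H0 at alpha = 0.1.


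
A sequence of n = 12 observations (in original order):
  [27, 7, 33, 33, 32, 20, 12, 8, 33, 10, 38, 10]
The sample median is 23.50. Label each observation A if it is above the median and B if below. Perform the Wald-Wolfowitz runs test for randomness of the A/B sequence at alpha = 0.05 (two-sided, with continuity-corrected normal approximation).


Step 1: Compute median = 23.50; label A = above, B = below.
Labels in order: ABAAABBBABAB  (n_A = 6, n_B = 6)
Step 2: Count runs R = 8.
Step 3: Under H0 (random ordering), E[R] = 2*n_A*n_B/(n_A+n_B) + 1 = 2*6*6/12 + 1 = 7.0000.
        Var[R] = 2*n_A*n_B*(2*n_A*n_B - n_A - n_B) / ((n_A+n_B)^2 * (n_A+n_B-1)) = 4320/1584 = 2.7273.
        SD[R] = 1.6514.
Step 4: Continuity-corrected z = (R - 0.5 - E[R]) / SD[R] = (8 - 0.5 - 7.0000) / 1.6514 = 0.3028.
Step 5: Two-sided p-value via normal approximation = 2*(1 - Phi(|z|)) = 0.762069.
Step 6: alpha = 0.05. fail to reject H0.

R = 8, z = 0.3028, p = 0.762069, fail to reject H0.


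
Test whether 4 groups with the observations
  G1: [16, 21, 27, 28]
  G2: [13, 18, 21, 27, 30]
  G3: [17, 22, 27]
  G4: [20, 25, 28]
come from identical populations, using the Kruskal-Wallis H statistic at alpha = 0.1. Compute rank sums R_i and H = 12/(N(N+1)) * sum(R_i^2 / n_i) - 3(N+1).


Step 1: Combine all N = 15 observations and assign midranks.
sorted (value, group, rank): (13,G2,1), (16,G1,2), (17,G3,3), (18,G2,4), (20,G4,5), (21,G1,6.5), (21,G2,6.5), (22,G3,8), (25,G4,9), (27,G1,11), (27,G2,11), (27,G3,11), (28,G1,13.5), (28,G4,13.5), (30,G2,15)
Step 2: Sum ranks within each group.
R_1 = 33 (n_1 = 4)
R_2 = 37.5 (n_2 = 5)
R_3 = 22 (n_3 = 3)
R_4 = 27.5 (n_4 = 3)
Step 3: H = 12/(N(N+1)) * sum(R_i^2/n_i) - 3(N+1)
     = 12/(15*16) * (33^2/4 + 37.5^2/5 + 22^2/3 + 27.5^2/3) - 3*16
     = 0.050000 * 966.917 - 48
     = 0.345833.
Step 4: Ties present; correction factor C = 1 - 36/(15^3 - 15) = 0.989286. Corrected H = 0.345833 / 0.989286 = 0.349579.
Step 5: Under H0, H ~ chi^2(3); p-value = 0.950450.
Step 6: alpha = 0.1. fail to reject H0.

H = 0.3496, df = 3, p = 0.950450, fail to reject H0.


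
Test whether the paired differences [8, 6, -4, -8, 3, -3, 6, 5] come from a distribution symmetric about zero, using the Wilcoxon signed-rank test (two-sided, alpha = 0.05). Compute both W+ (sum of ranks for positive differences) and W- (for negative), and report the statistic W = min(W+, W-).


Step 1: Drop any zero differences (none here) and take |d_i|.
|d| = [8, 6, 4, 8, 3, 3, 6, 5]
Step 2: Midrank |d_i| (ties get averaged ranks).
ranks: |8|->7.5, |6|->5.5, |4|->3, |8|->7.5, |3|->1.5, |3|->1.5, |6|->5.5, |5|->4
Step 3: Attach original signs; sum ranks with positive sign and with negative sign.
W+ = 7.5 + 5.5 + 1.5 + 5.5 + 4 = 24
W- = 3 + 7.5 + 1.5 = 12
(Check: W+ + W- = 36 should equal n(n+1)/2 = 36.)
Step 4: Test statistic W = min(W+, W-) = 12.
Step 5: Ties in |d|, so use the tie-corrected normal approximation.
        E[W] = n(n+1)/4 = 8*9/4 = 18.
        Tie groups: |d|=3 (t=2), |d|=6 (t=2), |d|=8 (t=2); sum(t^3 - t) = 18.
        Var[W] = n(n+1)(2n+1)/24 - sum(t^3-t)/48 = 1224/24 - 18/48 = 50.625.
        z = (W - E[W]) / sqrt(Var[W]) = (12 - 18) / 7.1151 = -0.8433.
        Two-sided p = 2*Phi(z) = 0.399075.
Step 6: alpha = 0.05. fail to reject H0.

W+ = 24, W- = 12, W = min = 12, p = 0.399075, fail to reject H0.


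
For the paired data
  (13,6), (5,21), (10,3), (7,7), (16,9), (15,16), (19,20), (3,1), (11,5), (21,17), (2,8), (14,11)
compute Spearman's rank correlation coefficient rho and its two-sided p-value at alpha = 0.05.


Step 1: Rank x and y separately (midranks; no ties here).
rank(x): 13->7, 5->3, 10->5, 7->4, 16->10, 15->9, 19->11, 3->2, 11->6, 21->12, 2->1, 14->8
rank(y): 6->4, 21->12, 3->2, 7->5, 9->7, 16->9, 20->11, 1->1, 5->3, 17->10, 8->6, 11->8
Step 2: d_i = R_x(i) - R_y(i); compute d_i^2.
  (7-4)^2=9, (3-12)^2=81, (5-2)^2=9, (4-5)^2=1, (10-7)^2=9, (9-9)^2=0, (11-11)^2=0, (2-1)^2=1, (6-3)^2=9, (12-10)^2=4, (1-6)^2=25, (8-8)^2=0
sum(d^2) = 148.
Step 3: rho = 1 - 6*148 / (12*(12^2 - 1)) = 1 - 888/1716 = 0.482517.
Step 4: Under H0, t = rho * sqrt((n-2)/(1-rho^2)) = 1.7421 ~ t(10).
Step 5: Two-sided p-value from the t-distribution with 10 df = 0.112109.
Step 6: alpha = 0.05. fail to reject H0.

rho = 0.4825, p = 0.112109, fail to reject H0 at alpha = 0.05.


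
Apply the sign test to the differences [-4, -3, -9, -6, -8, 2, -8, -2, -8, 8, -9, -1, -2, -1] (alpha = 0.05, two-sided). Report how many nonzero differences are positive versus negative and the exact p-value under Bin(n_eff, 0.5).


Step 1: Discard zero differences. Original n = 14; n_eff = number of nonzero differences = 14.
Nonzero differences (with sign): -4, -3, -9, -6, -8, +2, -8, -2, -8, +8, -9, -1, -2, -1
Step 2: Count signs: positive = 2, negative = 12.
Step 3: Under H0: P(positive) = 0.5, so the number of positives S ~ Bin(14, 0.5).
Step 4: Two-sided exact p-value = sum of Bin(14,0.5) probabilities at or below the observed probability = 0.012939.
Step 5: alpha = 0.05. reject H0.

n_eff = 14, pos = 2, neg = 12, p = 0.012939, reject H0.


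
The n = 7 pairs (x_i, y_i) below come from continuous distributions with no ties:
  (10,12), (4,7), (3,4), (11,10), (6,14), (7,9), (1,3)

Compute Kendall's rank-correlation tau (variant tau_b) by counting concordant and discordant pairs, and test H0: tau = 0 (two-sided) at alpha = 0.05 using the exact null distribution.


Step 1: Enumerate the 21 unordered pairs (i,j) with i<j and classify each by sign(x_j-x_i) * sign(y_j-y_i).
  (1,2):dx=-6,dy=-5->C; (1,3):dx=-7,dy=-8->C; (1,4):dx=+1,dy=-2->D; (1,5):dx=-4,dy=+2->D
  (1,6):dx=-3,dy=-3->C; (1,7):dx=-9,dy=-9->C; (2,3):dx=-1,dy=-3->C; (2,4):dx=+7,dy=+3->C
  (2,5):dx=+2,dy=+7->C; (2,6):dx=+3,dy=+2->C; (2,7):dx=-3,dy=-4->C; (3,4):dx=+8,dy=+6->C
  (3,5):dx=+3,dy=+10->C; (3,6):dx=+4,dy=+5->C; (3,7):dx=-2,dy=-1->C; (4,5):dx=-5,dy=+4->D
  (4,6):dx=-4,dy=-1->C; (4,7):dx=-10,dy=-7->C; (5,6):dx=+1,dy=-5->D; (5,7):dx=-5,dy=-11->C
  (6,7):dx=-6,dy=-6->C
Step 2: C = 17, D = 4, total pairs = 21.
Step 3: tau = (C - D)/(n(n-1)/2) = (17 - 4)/21 = 0.619048.
Step 4: Exact two-sided p-value (enumerate n! = 5040 permutations of y under H0): p = 0.069048.
Step 5: alpha = 0.05. fail to reject H0.

tau_b = 0.6190 (C=17, D=4), p = 0.069048, fail to reject H0.


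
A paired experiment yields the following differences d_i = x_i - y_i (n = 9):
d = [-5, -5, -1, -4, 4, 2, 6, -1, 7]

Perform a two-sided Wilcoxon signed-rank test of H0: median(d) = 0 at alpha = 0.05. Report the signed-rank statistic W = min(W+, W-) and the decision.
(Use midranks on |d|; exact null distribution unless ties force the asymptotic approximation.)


Step 1: Drop any zero differences (none here) and take |d_i|.
|d| = [5, 5, 1, 4, 4, 2, 6, 1, 7]
Step 2: Midrank |d_i| (ties get averaged ranks).
ranks: |5|->6.5, |5|->6.5, |1|->1.5, |4|->4.5, |4|->4.5, |2|->3, |6|->8, |1|->1.5, |7|->9
Step 3: Attach original signs; sum ranks with positive sign and with negative sign.
W+ = 4.5 + 3 + 8 + 9 = 24.5
W- = 6.5 + 6.5 + 1.5 + 4.5 + 1.5 = 20.5
(Check: W+ + W- = 45 should equal n(n+1)/2 = 45.)
Step 4: Test statistic W = min(W+, W-) = 20.5.
Step 5: Ties in |d|, so use the tie-corrected normal approximation.
        E[W] = n(n+1)/4 = 9*10/4 = 22.5.
        Tie groups: |d|=1 (t=2), |d|=4 (t=2), |d|=5 (t=2); sum(t^3 - t) = 18.
        Var[W] = n(n+1)(2n+1)/24 - sum(t^3-t)/48 = 1710/24 - 18/48 = 70.875.
        z = (W - E[W]) / sqrt(Var[W]) = (20.5 - 22.5) / 8.4187 = -0.2376.
        Two-sided p = 2*Phi(z) = 0.812218.
Step 6: alpha = 0.05. fail to reject H0.

W+ = 24.5, W- = 20.5, W = min = 20.5, p = 0.812218, fail to reject H0.


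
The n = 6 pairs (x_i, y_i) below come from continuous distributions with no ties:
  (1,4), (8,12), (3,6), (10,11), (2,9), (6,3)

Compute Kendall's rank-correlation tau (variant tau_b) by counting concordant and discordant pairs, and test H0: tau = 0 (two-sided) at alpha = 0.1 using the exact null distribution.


Step 1: Enumerate the 15 unordered pairs (i,j) with i<j and classify each by sign(x_j-x_i) * sign(y_j-y_i).
  (1,2):dx=+7,dy=+8->C; (1,3):dx=+2,dy=+2->C; (1,4):dx=+9,dy=+7->C; (1,5):dx=+1,dy=+5->C
  (1,6):dx=+5,dy=-1->D; (2,3):dx=-5,dy=-6->C; (2,4):dx=+2,dy=-1->D; (2,5):dx=-6,dy=-3->C
  (2,6):dx=-2,dy=-9->C; (3,4):dx=+7,dy=+5->C; (3,5):dx=-1,dy=+3->D; (3,6):dx=+3,dy=-3->D
  (4,5):dx=-8,dy=-2->C; (4,6):dx=-4,dy=-8->C; (5,6):dx=+4,dy=-6->D
Step 2: C = 10, D = 5, total pairs = 15.
Step 3: tau = (C - D)/(n(n-1)/2) = (10 - 5)/15 = 0.333333.
Step 4: Exact two-sided p-value (enumerate n! = 720 permutations of y under H0): p = 0.469444.
Step 5: alpha = 0.1. fail to reject H0.

tau_b = 0.3333 (C=10, D=5), p = 0.469444, fail to reject H0.


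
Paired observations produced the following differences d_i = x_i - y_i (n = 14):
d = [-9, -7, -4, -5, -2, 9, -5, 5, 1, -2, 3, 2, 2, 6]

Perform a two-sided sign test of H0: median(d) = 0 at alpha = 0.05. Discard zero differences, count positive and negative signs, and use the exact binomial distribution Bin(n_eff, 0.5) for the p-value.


Step 1: Discard zero differences. Original n = 14; n_eff = number of nonzero differences = 14.
Nonzero differences (with sign): -9, -7, -4, -5, -2, +9, -5, +5, +1, -2, +3, +2, +2, +6
Step 2: Count signs: positive = 7, negative = 7.
Step 3: Under H0: P(positive) = 0.5, so the number of positives S ~ Bin(14, 0.5).
Step 4: Two-sided exact p-value = sum of Bin(14,0.5) probabilities at or below the observed probability = 1.000000.
Step 5: alpha = 0.05. fail to reject H0.

n_eff = 14, pos = 7, neg = 7, p = 1.000000, fail to reject H0.
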